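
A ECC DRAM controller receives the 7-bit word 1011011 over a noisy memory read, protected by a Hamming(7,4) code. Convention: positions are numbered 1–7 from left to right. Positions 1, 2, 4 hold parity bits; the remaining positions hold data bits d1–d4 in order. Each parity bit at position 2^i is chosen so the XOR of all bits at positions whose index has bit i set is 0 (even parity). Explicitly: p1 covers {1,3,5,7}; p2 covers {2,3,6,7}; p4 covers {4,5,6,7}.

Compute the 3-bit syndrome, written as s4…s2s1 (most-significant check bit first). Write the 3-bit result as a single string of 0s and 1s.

s1 (pos 1,3,5,7): 1⊕1⊕0⊕1 = 1
s2 (pos 2,3,6,7): 0⊕1⊕1⊕1 = 1
s4 (pos 4,5,6,7): 1⊕0⊕1⊕1 = 1
Syndrome s4…s1 = 111 → error at position 7.

111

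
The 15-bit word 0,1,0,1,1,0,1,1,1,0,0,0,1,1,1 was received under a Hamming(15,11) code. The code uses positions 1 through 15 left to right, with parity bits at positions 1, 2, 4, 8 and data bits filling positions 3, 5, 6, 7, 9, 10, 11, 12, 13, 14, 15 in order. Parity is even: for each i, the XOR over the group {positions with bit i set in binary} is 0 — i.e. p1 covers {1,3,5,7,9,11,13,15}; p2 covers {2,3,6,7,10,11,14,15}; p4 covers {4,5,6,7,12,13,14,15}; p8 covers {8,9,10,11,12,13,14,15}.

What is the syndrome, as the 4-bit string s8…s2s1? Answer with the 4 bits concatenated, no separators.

s1 (pos 1,3,5,7,9,11,13,15): 0⊕0⊕1⊕1⊕1⊕0⊕1⊕1 = 1
s2 (pos 2,3,6,7,10,11,14,15): 1⊕0⊕0⊕1⊕0⊕0⊕1⊕1 = 0
s4 (pos 4,5,6,7,12,13,14,15): 1⊕1⊕0⊕1⊕0⊕1⊕1⊕1 = 0
s8 (pos 8,9,10,11,12,13,14,15): 1⊕1⊕0⊕0⊕0⊕1⊕1⊕1 = 1
Syndrome s8…s1 = 1001 → error at position 9.

1001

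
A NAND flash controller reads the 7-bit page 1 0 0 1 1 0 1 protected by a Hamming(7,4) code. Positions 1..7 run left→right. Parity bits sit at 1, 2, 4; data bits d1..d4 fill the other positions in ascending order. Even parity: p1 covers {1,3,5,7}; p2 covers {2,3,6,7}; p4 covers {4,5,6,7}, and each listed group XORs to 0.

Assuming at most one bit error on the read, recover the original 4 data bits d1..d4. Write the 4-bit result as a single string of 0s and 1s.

0100

s1 (pos 1,3,5,7): 1⊕0⊕1⊕1 = 1
s2 (pos 2,3,6,7): 0⊕0⊕0⊕1 = 1
s4 (pos 4,5,6,7): 1⊕1⊕0⊕1 = 1
Syndrome s4…s1 = 111 → error at position 7.
Flip position 7: 1001101 → 1001100
Read data bits from positions 3,5,6,7: 0100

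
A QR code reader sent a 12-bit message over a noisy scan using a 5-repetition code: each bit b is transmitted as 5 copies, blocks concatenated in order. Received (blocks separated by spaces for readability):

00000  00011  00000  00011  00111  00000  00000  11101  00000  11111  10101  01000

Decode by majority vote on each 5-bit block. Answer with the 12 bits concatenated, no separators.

000010010110

Block 1 (00000): 0 ones → 0
Block 2 (00011): 2 ones → 0
Block 3 (00000): 0 ones → 0
Block 4 (00011): 2 ones → 0
Block 5 (00111): 3 ones → 1
Block 6 (00000): 0 ones → 0
Block 7 (00000): 0 ones → 0
Block 8 (11101): 4 ones → 1
Block 9 (00000): 0 ones → 0
Block 10 (11111): 5 ones → 1
Block 11 (10101): 3 ones → 1
Block 12 (01000): 1 one → 0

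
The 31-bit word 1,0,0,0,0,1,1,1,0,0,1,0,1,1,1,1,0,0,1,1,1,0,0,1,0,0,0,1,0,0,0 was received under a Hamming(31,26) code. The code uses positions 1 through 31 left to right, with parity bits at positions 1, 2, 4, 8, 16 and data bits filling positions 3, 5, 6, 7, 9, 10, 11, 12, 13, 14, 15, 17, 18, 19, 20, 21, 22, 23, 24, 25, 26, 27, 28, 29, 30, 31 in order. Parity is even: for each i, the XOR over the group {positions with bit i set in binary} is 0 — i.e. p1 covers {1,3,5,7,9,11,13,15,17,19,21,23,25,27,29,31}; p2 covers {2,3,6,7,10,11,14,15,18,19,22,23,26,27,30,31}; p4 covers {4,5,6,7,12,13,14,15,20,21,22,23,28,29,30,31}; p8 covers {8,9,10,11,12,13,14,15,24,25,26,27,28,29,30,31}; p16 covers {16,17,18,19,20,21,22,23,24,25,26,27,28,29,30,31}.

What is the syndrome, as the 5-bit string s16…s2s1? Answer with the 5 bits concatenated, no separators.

s1 (pos 1,3,5,7,9,11,13,15,17,19,21,23,25,27,29,31): 1⊕0⊕0⊕1⊕0⊕1⊕1⊕1⊕0⊕1⊕1⊕0⊕0⊕0⊕0⊕0 = 1
s2 (pos 2,3,6,7,10,11,14,15,18,19,22,23,26,27,30,31): 0⊕0⊕1⊕1⊕0⊕1⊕1⊕1⊕0⊕1⊕0⊕0⊕0⊕0⊕0⊕0 = 0
s4 (pos 4,5,6,7,12,13,14,15,20,21,22,23,28,29,30,31): 0⊕0⊕1⊕1⊕0⊕1⊕1⊕1⊕1⊕1⊕0⊕0⊕1⊕0⊕0⊕0 = 0
s8 (pos 8,9,10,11,12,13,14,15,24,25,26,27,28,29,30,31): 1⊕0⊕0⊕1⊕0⊕1⊕1⊕1⊕1⊕0⊕0⊕0⊕1⊕0⊕0⊕0 = 1
s16 (pos 16,17,18,19,20,21,22,23,24,25,26,27,28,29,30,31): 1⊕0⊕0⊕1⊕1⊕1⊕0⊕0⊕1⊕0⊕0⊕0⊕1⊕0⊕0⊕0 = 0
Syndrome s16…s1 = 01001 → error at position 9.

01001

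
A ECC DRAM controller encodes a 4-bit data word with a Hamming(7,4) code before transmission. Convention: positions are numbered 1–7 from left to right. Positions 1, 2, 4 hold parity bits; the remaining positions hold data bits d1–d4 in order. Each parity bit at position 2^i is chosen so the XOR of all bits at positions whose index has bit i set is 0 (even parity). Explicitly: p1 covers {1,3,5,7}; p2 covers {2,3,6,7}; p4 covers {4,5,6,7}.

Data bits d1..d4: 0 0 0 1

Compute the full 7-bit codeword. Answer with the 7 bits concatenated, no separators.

Place data at non-parity positions: p1 p2 0 p4 0 0 1
p1 (pos 1,3,5,7): XOR of data positions = 0⊕0⊕1 = 1
p2 (pos 2,3,6,7): XOR of data positions = 0⊕0⊕1 = 1
p4 (pos 4,5,6,7): XOR of data positions = 0⊕0⊕1 = 1
Codeword: 1101001

1101001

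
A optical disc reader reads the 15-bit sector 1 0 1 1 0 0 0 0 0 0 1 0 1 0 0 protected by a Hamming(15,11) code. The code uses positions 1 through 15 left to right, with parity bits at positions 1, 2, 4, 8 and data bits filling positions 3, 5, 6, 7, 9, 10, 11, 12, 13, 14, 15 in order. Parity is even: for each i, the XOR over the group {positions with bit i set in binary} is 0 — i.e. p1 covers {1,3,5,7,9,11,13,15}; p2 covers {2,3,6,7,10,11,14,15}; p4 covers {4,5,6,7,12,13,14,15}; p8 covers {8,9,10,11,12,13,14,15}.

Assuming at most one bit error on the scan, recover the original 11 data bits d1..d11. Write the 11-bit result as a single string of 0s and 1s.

s1 (pos 1,3,5,7,9,11,13,15): 1⊕1⊕0⊕0⊕0⊕1⊕1⊕0 = 0
s2 (pos 2,3,6,7,10,11,14,15): 0⊕1⊕0⊕0⊕0⊕1⊕0⊕0 = 0
s4 (pos 4,5,6,7,12,13,14,15): 1⊕0⊕0⊕0⊕0⊕1⊕0⊕0 = 0
s8 (pos 8,9,10,11,12,13,14,15): 0⊕0⊕0⊕1⊕0⊕1⊕0⊕0 = 0
Syndrome s8…s1 = 0000 → no error.
Read data bits from positions 3,5,6,7,9,10,11,12,13,14,15: 10000010100

10000010100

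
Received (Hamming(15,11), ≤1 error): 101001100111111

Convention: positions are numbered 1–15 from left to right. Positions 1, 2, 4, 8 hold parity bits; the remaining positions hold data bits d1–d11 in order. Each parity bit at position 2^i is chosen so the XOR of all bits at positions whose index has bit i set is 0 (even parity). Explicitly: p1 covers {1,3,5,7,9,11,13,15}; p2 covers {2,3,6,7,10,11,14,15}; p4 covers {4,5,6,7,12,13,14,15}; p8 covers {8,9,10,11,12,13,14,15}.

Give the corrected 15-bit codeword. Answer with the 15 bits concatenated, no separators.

s1 (pos 1,3,5,7,9,11,13,15): 1⊕1⊕0⊕1⊕0⊕1⊕1⊕1 = 0
s2 (pos 2,3,6,7,10,11,14,15): 0⊕1⊕1⊕1⊕1⊕1⊕1⊕1 = 1
s4 (pos 4,5,6,7,12,13,14,15): 0⊕0⊕1⊕1⊕1⊕1⊕1⊕1 = 0
s8 (pos 8,9,10,11,12,13,14,15): 0⊕0⊕1⊕1⊕1⊕1⊕1⊕1 = 0
Syndrome s8…s1 = 0010 → error at position 2.
Flip position 2: 101001100111111 → 111001100111111

111001100111111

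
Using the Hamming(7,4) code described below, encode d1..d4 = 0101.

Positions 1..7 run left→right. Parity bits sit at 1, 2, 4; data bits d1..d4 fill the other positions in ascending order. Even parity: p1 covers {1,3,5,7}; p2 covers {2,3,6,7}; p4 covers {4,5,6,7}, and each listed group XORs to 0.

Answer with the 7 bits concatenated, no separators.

0100101

Place data at non-parity positions: p1 p2 0 p4 1 0 1
p1 (pos 1,3,5,7): XOR of data positions = 0⊕1⊕1 = 0
p2 (pos 2,3,6,7): XOR of data positions = 0⊕0⊕1 = 1
p4 (pos 4,5,6,7): XOR of data positions = 1⊕0⊕1 = 0
Codeword: 0100101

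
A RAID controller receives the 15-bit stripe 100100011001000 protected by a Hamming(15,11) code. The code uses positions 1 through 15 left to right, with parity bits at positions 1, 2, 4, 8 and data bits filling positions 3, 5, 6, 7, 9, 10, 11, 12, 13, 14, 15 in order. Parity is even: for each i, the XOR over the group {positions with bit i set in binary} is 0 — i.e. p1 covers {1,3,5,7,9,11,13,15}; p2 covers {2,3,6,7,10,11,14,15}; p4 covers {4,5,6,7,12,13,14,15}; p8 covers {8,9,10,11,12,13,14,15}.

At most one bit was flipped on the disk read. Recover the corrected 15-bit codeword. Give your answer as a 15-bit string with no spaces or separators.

100100001001000

s1 (pos 1,3,5,7,9,11,13,15): 1⊕0⊕0⊕0⊕1⊕0⊕0⊕0 = 0
s2 (pos 2,3,6,7,10,11,14,15): 0⊕0⊕0⊕0⊕0⊕0⊕0⊕0 = 0
s4 (pos 4,5,6,7,12,13,14,15): 1⊕0⊕0⊕0⊕1⊕0⊕0⊕0 = 0
s8 (pos 8,9,10,11,12,13,14,15): 1⊕1⊕0⊕0⊕1⊕0⊕0⊕0 = 1
Syndrome s8…s1 = 1000 → error at position 8.
Flip position 8: 100100011001000 → 100100001001000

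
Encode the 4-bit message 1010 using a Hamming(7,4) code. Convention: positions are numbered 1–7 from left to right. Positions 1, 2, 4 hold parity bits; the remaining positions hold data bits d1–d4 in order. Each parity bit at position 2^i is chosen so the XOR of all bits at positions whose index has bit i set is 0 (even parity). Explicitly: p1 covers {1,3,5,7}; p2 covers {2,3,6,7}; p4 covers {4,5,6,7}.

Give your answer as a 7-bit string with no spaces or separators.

1011010

Place data at non-parity positions: p1 p2 1 p4 0 1 0
p1 (pos 1,3,5,7): XOR of data positions = 1⊕0⊕0 = 1
p2 (pos 2,3,6,7): XOR of data positions = 1⊕1⊕0 = 0
p4 (pos 4,5,6,7): XOR of data positions = 0⊕1⊕0 = 1
Codeword: 1011010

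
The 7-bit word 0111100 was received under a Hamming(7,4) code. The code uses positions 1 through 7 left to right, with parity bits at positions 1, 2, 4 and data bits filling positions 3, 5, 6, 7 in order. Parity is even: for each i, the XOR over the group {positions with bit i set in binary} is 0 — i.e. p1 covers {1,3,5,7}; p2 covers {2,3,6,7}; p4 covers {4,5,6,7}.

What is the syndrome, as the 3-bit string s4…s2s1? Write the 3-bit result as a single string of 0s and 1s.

000

s1 (pos 1,3,5,7): 0⊕1⊕1⊕0 = 0
s2 (pos 2,3,6,7): 1⊕1⊕0⊕0 = 0
s4 (pos 4,5,6,7): 1⊕1⊕0⊕0 = 0
Syndrome s4…s1 = 000 → no error.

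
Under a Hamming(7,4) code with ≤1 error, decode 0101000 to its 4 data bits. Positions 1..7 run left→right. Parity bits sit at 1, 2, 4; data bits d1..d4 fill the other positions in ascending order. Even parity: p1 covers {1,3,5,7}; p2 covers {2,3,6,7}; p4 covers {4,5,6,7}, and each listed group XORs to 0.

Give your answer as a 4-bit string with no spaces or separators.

s1 (pos 1,3,5,7): 0⊕0⊕0⊕0 = 0
s2 (pos 2,3,6,7): 1⊕0⊕0⊕0 = 1
s4 (pos 4,5,6,7): 1⊕0⊕0⊕0 = 1
Syndrome s4…s1 = 110 → error at position 6.
Flip position 6: 0101000 → 0101010
Read data bits from positions 3,5,6,7: 0010

0010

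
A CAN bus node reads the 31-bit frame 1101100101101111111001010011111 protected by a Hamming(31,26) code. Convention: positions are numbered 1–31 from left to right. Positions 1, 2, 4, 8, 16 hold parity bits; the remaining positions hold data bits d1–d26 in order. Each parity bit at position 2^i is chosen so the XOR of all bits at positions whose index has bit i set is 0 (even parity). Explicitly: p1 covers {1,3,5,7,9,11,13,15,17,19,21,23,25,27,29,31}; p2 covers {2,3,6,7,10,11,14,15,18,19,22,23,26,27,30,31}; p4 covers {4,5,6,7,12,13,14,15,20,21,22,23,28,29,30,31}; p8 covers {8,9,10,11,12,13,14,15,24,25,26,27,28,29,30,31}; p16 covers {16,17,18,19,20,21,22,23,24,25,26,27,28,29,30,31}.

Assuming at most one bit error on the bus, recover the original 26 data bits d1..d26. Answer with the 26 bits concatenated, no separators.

s1 (pos 1,3,5,7,9,11,13,15,17,19,21,23,25,27,29,31): 1⊕0⊕1⊕0⊕0⊕1⊕1⊕1⊕1⊕1⊕0⊕0⊕0⊕1⊕1⊕1 = 0
s2 (pos 2,3,6,7,10,11,14,15,18,19,22,23,26,27,30,31): 1⊕0⊕0⊕0⊕1⊕1⊕1⊕1⊕1⊕1⊕1⊕0⊕0⊕1⊕1⊕1 = 1
s4 (pos 4,5,6,7,12,13,14,15,20,21,22,23,28,29,30,31): 1⊕1⊕0⊕0⊕0⊕1⊕1⊕1⊕0⊕0⊕1⊕0⊕1⊕1⊕1⊕1 = 0
s8 (pos 8,9,10,11,12,13,14,15,24,25,26,27,28,29,30,31): 1⊕0⊕1⊕1⊕0⊕1⊕1⊕1⊕1⊕0⊕0⊕1⊕1⊕1⊕1⊕1 = 0
s16 (pos 16,17,18,19,20,21,22,23,24,25,26,27,28,29,30,31): 1⊕1⊕1⊕1⊕0⊕0⊕1⊕0⊕1⊕0⊕0⊕1⊕1⊕1⊕1⊕1 = 1
Syndrome s16…s1 = 10010 → error at position 18.
Flip position 18: 1101100101101111111001010011111 → 1101100101101111101001010011111
Read data bits from positions 3,5,6,7,9,10,11,12,13,14,15,17,18,19,20,21,22,23,24,25,26,27,28,29,30,31: 01000110111101001010011111

01000110111101001010011111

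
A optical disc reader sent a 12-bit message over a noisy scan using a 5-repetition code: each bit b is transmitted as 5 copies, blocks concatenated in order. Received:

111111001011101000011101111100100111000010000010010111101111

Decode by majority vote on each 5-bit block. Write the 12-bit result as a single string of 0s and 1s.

Block 1 (11111): 5 ones → 1
Block 2 (10010): 2 ones → 0
Block 3 (11101): 4 ones → 1
Block 4 (00001): 1 one → 0
Block 5 (11011): 4 ones → 1
Block 6 (11100): 3 ones → 1
Block 7 (10011): 3 ones → 1
Block 8 (10000): 1 one → 0
Block 9 (10000): 1 one → 0
Block 10 (01001): 2 ones → 0
Block 11 (01111): 4 ones → 1
Block 12 (01111): 4 ones → 1

101011100011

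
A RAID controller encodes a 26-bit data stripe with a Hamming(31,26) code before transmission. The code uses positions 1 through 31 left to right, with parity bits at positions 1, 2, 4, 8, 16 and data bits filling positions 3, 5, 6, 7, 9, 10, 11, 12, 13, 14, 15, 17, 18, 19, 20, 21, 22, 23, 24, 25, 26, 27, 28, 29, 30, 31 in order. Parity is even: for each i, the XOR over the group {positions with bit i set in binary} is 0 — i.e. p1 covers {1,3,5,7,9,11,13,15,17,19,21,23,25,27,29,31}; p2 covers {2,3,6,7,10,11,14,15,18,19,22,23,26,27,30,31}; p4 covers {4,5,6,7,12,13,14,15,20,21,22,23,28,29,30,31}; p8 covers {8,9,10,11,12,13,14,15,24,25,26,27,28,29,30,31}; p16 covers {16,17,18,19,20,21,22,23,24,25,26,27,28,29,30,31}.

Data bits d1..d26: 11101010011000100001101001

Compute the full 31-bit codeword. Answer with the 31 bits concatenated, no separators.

Place data at non-parity positions: p1 p2 1 p4 1 1 0 p8 1 0 1 0 0 1 1 p16 0 0 0 1 0 0 0 0 1 1 0 1 0 0 1
p1 (pos 1,3,5,7,9,11,13,15,17,19,21,23,25,27,29,31): XOR of data positions = 1⊕1⊕0⊕1⊕1⊕0⊕1⊕0⊕0⊕0⊕0⊕1⊕0⊕0⊕1 = 1
p2 (pos 2,3,6,7,10,11,14,15,18,19,22,23,26,27,30,31): XOR of data positions = 1⊕1⊕0⊕0⊕1⊕1⊕1⊕0⊕0⊕0⊕0⊕1⊕0⊕0⊕1 = 1
p4 (pos 4,5,6,7,12,13,14,15,20,21,22,23,28,29,30,31): XOR of data positions = 1⊕1⊕0⊕0⊕0⊕1⊕1⊕1⊕0⊕0⊕0⊕1⊕0⊕0⊕1 = 1
p8 (pos 8,9,10,11,12,13,14,15,24,25,26,27,28,29,30,31): XOR of data positions = 1⊕0⊕1⊕0⊕0⊕1⊕1⊕0⊕1⊕1⊕0⊕1⊕0⊕0⊕1 = 0
p16 (pos 16,17,18,19,20,21,22,23,24,25,26,27,28,29,30,31): XOR of data positions = 0⊕0⊕0⊕1⊕0⊕0⊕0⊕0⊕1⊕1⊕0⊕1⊕0⊕0⊕1 = 1
Codeword: 1111110010100111000100001101001

1111110010100111000100001101001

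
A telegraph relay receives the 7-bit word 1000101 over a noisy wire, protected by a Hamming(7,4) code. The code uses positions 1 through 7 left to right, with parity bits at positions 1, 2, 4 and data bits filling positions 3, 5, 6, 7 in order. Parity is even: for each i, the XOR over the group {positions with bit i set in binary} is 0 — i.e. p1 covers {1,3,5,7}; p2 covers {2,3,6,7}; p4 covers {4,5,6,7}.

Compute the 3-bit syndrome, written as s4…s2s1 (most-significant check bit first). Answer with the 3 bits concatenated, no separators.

011

s1 (pos 1,3,5,7): 1⊕0⊕1⊕1 = 1
s2 (pos 2,3,6,7): 0⊕0⊕0⊕1 = 1
s4 (pos 4,5,6,7): 0⊕1⊕0⊕1 = 0
Syndrome s4…s1 = 011 → error at position 3.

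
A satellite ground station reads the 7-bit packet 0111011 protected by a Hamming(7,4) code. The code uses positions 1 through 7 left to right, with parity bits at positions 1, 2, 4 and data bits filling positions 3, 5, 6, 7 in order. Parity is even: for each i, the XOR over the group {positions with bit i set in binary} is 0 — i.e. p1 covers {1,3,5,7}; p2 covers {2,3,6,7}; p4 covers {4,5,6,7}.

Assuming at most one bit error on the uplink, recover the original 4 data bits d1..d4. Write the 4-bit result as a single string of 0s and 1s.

1011

s1 (pos 1,3,5,7): 0⊕1⊕0⊕1 = 0
s2 (pos 2,3,6,7): 1⊕1⊕1⊕1 = 0
s4 (pos 4,5,6,7): 1⊕0⊕1⊕1 = 1
Syndrome s4…s1 = 100 → error at position 4.
Flip position 4: 0111011 → 0110011
Read data bits from positions 3,5,6,7: 1011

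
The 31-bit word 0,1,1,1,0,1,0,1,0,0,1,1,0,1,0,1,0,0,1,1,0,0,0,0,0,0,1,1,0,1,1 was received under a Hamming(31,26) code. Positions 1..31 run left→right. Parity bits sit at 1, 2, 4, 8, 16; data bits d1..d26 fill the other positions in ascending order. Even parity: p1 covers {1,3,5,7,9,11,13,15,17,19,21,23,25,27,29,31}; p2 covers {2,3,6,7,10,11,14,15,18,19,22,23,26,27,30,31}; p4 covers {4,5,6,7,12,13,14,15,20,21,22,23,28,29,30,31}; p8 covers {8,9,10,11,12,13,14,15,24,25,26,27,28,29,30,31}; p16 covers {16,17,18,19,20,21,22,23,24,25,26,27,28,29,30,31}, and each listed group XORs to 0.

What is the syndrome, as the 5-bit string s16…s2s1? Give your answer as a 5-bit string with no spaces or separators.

10011

s1 (pos 1,3,5,7,9,11,13,15,17,19,21,23,25,27,29,31): 0⊕1⊕0⊕0⊕0⊕1⊕0⊕0⊕0⊕1⊕0⊕0⊕0⊕1⊕0⊕1 = 1
s2 (pos 2,3,6,7,10,11,14,15,18,19,22,23,26,27,30,31): 1⊕1⊕1⊕0⊕0⊕1⊕1⊕0⊕0⊕1⊕0⊕0⊕0⊕1⊕1⊕1 = 1
s4 (pos 4,5,6,7,12,13,14,15,20,21,22,23,28,29,30,31): 1⊕0⊕1⊕0⊕1⊕0⊕1⊕0⊕1⊕0⊕0⊕0⊕1⊕0⊕1⊕1 = 0
s8 (pos 8,9,10,11,12,13,14,15,24,25,26,27,28,29,30,31): 1⊕0⊕0⊕1⊕1⊕0⊕1⊕0⊕0⊕0⊕0⊕1⊕1⊕0⊕1⊕1 = 0
s16 (pos 16,17,18,19,20,21,22,23,24,25,26,27,28,29,30,31): 1⊕0⊕0⊕1⊕1⊕0⊕0⊕0⊕0⊕0⊕0⊕1⊕1⊕0⊕1⊕1 = 1
Syndrome s16…s1 = 10011 → error at position 19.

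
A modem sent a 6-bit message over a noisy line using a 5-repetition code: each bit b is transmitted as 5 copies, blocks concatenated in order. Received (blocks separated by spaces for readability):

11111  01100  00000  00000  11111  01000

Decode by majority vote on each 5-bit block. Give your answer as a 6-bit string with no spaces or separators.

100010

Block 1 (11111): 5 ones → 1
Block 2 (01100): 2 ones → 0
Block 3 (00000): 0 ones → 0
Block 4 (00000): 0 ones → 0
Block 5 (11111): 5 ones → 1
Block 6 (01000): 1 one → 0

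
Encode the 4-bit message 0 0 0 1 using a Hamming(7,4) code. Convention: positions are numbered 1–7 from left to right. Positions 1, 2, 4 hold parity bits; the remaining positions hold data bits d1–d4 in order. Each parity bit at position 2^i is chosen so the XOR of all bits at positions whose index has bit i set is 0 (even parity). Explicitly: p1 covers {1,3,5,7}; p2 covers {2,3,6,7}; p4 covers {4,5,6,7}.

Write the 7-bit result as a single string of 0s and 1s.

Place data at non-parity positions: p1 p2 0 p4 0 0 1
p1 (pos 1,3,5,7): XOR of data positions = 0⊕0⊕1 = 1
p2 (pos 2,3,6,7): XOR of data positions = 0⊕0⊕1 = 1
p4 (pos 4,5,6,7): XOR of data positions = 0⊕0⊕1 = 1
Codeword: 1101001

1101001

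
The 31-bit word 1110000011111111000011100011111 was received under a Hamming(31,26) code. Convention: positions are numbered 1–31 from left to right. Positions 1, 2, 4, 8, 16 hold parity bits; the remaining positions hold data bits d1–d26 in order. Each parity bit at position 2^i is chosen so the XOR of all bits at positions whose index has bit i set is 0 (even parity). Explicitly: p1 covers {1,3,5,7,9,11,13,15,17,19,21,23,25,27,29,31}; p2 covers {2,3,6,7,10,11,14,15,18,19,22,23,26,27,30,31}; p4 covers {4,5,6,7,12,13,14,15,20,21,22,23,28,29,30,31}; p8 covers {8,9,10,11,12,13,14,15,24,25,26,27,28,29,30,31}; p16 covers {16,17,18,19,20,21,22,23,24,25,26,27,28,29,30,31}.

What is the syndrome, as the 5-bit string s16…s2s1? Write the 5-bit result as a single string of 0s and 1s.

s1 (pos 1,3,5,7,9,11,13,15,17,19,21,23,25,27,29,31): 1⊕1⊕0⊕0⊕1⊕1⊕1⊕1⊕0⊕0⊕1⊕1⊕0⊕1⊕1⊕1 = 1
s2 (pos 2,3,6,7,10,11,14,15,18,19,22,23,26,27,30,31): 1⊕1⊕0⊕0⊕1⊕1⊕1⊕1⊕0⊕0⊕1⊕1⊕0⊕1⊕1⊕1 = 1
s4 (pos 4,5,6,7,12,13,14,15,20,21,22,23,28,29,30,31): 0⊕0⊕0⊕0⊕1⊕1⊕1⊕1⊕0⊕1⊕1⊕1⊕1⊕1⊕1⊕1 = 1
s8 (pos 8,9,10,11,12,13,14,15,24,25,26,27,28,29,30,31): 0⊕1⊕1⊕1⊕1⊕1⊕1⊕1⊕0⊕0⊕0⊕1⊕1⊕1⊕1⊕1 = 0
s16 (pos 16,17,18,19,20,21,22,23,24,25,26,27,28,29,30,31): 1⊕0⊕0⊕0⊕0⊕1⊕1⊕1⊕0⊕0⊕0⊕1⊕1⊕1⊕1⊕1 = 1
Syndrome s16…s1 = 10111 → error at position 23.

10111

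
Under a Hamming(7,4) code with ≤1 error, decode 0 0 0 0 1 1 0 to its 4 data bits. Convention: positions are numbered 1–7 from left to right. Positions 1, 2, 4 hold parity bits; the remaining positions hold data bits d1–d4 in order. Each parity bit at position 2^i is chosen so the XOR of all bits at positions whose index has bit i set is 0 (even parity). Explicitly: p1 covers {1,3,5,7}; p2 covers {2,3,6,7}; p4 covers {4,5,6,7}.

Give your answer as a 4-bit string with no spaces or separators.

s1 (pos 1,3,5,7): 0⊕0⊕1⊕0 = 1
s2 (pos 2,3,6,7): 0⊕0⊕1⊕0 = 1
s4 (pos 4,5,6,7): 0⊕1⊕1⊕0 = 0
Syndrome s4…s1 = 011 → error at position 3.
Flip position 3: 0000110 → 0010110
Read data bits from positions 3,5,6,7: 1110

1110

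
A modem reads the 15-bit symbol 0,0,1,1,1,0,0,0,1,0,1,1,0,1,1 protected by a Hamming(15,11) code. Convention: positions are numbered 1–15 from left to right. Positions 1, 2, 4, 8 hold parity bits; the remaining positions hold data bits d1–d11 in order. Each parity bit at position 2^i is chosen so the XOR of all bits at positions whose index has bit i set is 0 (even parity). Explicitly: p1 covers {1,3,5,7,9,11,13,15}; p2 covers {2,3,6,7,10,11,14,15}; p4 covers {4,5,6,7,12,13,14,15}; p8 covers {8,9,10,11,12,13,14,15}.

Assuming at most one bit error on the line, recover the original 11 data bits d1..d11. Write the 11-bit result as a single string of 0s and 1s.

11001011111

s1 (pos 1,3,5,7,9,11,13,15): 0⊕1⊕1⊕0⊕1⊕1⊕0⊕1 = 1
s2 (pos 2,3,6,7,10,11,14,15): 0⊕1⊕0⊕0⊕0⊕1⊕1⊕1 = 0
s4 (pos 4,5,6,7,12,13,14,15): 1⊕1⊕0⊕0⊕1⊕0⊕1⊕1 = 1
s8 (pos 8,9,10,11,12,13,14,15): 0⊕1⊕0⊕1⊕1⊕0⊕1⊕1 = 1
Syndrome s8…s1 = 1101 → error at position 13.
Flip position 13: 001110001011011 → 001110001011111
Read data bits from positions 3,5,6,7,9,10,11,12,13,14,15: 11001011111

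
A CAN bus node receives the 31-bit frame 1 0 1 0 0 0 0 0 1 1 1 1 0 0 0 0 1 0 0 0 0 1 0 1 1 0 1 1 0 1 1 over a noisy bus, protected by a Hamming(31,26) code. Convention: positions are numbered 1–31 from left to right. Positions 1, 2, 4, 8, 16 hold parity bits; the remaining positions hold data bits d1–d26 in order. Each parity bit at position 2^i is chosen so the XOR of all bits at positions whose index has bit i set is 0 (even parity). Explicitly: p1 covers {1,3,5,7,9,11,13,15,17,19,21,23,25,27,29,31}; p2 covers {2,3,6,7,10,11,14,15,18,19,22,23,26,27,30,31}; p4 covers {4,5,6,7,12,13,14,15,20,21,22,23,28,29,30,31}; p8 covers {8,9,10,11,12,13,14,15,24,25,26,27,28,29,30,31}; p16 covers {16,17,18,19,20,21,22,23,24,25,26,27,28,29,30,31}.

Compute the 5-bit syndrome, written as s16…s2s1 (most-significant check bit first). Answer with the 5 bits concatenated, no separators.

s1 (pos 1,3,5,7,9,11,13,15,17,19,21,23,25,27,29,31): 1⊕1⊕0⊕0⊕1⊕1⊕0⊕0⊕1⊕0⊕0⊕0⊕1⊕1⊕0⊕1 = 0
s2 (pos 2,3,6,7,10,11,14,15,18,19,22,23,26,27,30,31): 0⊕1⊕0⊕0⊕1⊕1⊕0⊕0⊕0⊕0⊕1⊕0⊕0⊕1⊕1⊕1 = 1
s4 (pos 4,5,6,7,12,13,14,15,20,21,22,23,28,29,30,31): 0⊕0⊕0⊕0⊕1⊕0⊕0⊕0⊕0⊕0⊕1⊕0⊕1⊕0⊕1⊕1 = 1
s8 (pos 8,9,10,11,12,13,14,15,24,25,26,27,28,29,30,31): 0⊕1⊕1⊕1⊕1⊕0⊕0⊕0⊕1⊕1⊕0⊕1⊕1⊕0⊕1⊕1 = 0
s16 (pos 16,17,18,19,20,21,22,23,24,25,26,27,28,29,30,31): 0⊕1⊕0⊕0⊕0⊕0⊕1⊕0⊕1⊕1⊕0⊕1⊕1⊕0⊕1⊕1 = 0
Syndrome s16…s1 = 00110 → error at position 6.

00110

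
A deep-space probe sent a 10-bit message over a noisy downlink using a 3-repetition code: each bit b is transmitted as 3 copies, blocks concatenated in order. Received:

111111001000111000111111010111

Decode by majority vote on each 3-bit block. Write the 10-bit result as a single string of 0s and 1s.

Block 1 (111): 3 ones → 1
Block 2 (111): 3 ones → 1
Block 3 (001): 1 one → 0
Block 4 (000): 0 ones → 0
Block 5 (111): 3 ones → 1
Block 6 (000): 0 ones → 0
Block 7 (111): 3 ones → 1
Block 8 (111): 3 ones → 1
Block 9 (010): 1 one → 0
Block 10 (111): 3 ones → 1

1100101101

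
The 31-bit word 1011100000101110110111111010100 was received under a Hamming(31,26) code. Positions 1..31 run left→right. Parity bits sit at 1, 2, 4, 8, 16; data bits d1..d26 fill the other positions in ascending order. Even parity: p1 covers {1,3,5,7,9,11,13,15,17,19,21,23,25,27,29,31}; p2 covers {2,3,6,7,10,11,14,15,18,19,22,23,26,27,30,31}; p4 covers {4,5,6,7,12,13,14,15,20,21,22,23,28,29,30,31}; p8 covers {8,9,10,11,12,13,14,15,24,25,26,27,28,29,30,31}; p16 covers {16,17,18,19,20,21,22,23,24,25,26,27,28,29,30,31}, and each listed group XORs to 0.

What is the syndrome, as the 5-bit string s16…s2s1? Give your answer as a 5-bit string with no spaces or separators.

s1 (pos 1,3,5,7,9,11,13,15,17,19,21,23,25,27,29,31): 1⊕1⊕1⊕0⊕0⊕1⊕1⊕1⊕1⊕0⊕1⊕1⊕1⊕1⊕1⊕0 = 0
s2 (pos 2,3,6,7,10,11,14,15,18,19,22,23,26,27,30,31): 0⊕1⊕0⊕0⊕0⊕1⊕1⊕1⊕1⊕0⊕1⊕1⊕0⊕1⊕0⊕0 = 0
s4 (pos 4,5,6,7,12,13,14,15,20,21,22,23,28,29,30,31): 1⊕1⊕0⊕0⊕0⊕1⊕1⊕1⊕1⊕1⊕1⊕1⊕0⊕1⊕0⊕0 = 0
s8 (pos 8,9,10,11,12,13,14,15,24,25,26,27,28,29,30,31): 0⊕0⊕0⊕1⊕0⊕1⊕1⊕1⊕1⊕1⊕0⊕1⊕0⊕1⊕0⊕0 = 0
s16 (pos 16,17,18,19,20,21,22,23,24,25,26,27,28,29,30,31): 0⊕1⊕1⊕0⊕1⊕1⊕1⊕1⊕1⊕1⊕0⊕1⊕0⊕1⊕0⊕0 = 0
Syndrome s16…s1 = 00000 → no error.

00000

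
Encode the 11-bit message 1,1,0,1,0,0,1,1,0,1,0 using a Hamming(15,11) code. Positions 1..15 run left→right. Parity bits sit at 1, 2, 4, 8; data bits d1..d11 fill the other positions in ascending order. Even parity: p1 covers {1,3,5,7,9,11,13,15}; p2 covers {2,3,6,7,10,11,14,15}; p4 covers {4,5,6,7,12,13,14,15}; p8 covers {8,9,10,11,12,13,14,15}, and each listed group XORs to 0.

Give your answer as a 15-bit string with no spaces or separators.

001010110011010

Place data at non-parity positions: p1 p2 1 p4 1 0 1 p8 0 0 1 1 0 1 0
p1 (pos 1,3,5,7,9,11,13,15): XOR of data positions = 1⊕1⊕1⊕0⊕1⊕0⊕0 = 0
p2 (pos 2,3,6,7,10,11,14,15): XOR of data positions = 1⊕0⊕1⊕0⊕1⊕1⊕0 = 0
p4 (pos 4,5,6,7,12,13,14,15): XOR of data positions = 1⊕0⊕1⊕1⊕0⊕1⊕0 = 0
p8 (pos 8,9,10,11,12,13,14,15): XOR of data positions = 0⊕0⊕1⊕1⊕0⊕1⊕0 = 1
Codeword: 001010110011010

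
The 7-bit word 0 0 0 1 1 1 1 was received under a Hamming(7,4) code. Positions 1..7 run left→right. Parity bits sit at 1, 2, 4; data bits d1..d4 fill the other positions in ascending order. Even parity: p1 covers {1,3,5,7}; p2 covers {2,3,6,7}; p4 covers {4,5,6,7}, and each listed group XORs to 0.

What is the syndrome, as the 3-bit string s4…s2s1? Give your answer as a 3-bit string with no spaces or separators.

s1 (pos 1,3,5,7): 0⊕0⊕1⊕1 = 0
s2 (pos 2,3,6,7): 0⊕0⊕1⊕1 = 0
s4 (pos 4,5,6,7): 1⊕1⊕1⊕1 = 0
Syndrome s4…s1 = 000 → no error.

000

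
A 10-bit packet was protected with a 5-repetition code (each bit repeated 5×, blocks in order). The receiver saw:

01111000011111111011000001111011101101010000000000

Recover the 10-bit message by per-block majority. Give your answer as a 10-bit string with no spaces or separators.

Block 1 (01111): 4 ones → 1
Block 2 (00001): 1 one → 0
Block 3 (11111): 5 ones → 1
Block 4 (11011): 4 ones → 1
Block 5 (00000): 0 ones → 0
Block 6 (11110): 4 ones → 1
Block 7 (11101): 4 ones → 1
Block 8 (10101): 3 ones → 1
Block 9 (00000): 0 ones → 0
Block 10 (00000): 0 ones → 0

1011011100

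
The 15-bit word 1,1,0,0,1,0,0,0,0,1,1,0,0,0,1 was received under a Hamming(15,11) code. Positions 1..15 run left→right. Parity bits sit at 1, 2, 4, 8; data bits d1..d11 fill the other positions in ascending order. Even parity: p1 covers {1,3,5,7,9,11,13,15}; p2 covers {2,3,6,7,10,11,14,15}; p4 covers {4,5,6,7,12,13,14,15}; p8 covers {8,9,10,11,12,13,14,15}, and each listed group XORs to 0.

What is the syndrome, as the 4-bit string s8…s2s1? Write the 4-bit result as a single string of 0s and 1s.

s1 (pos 1,3,5,7,9,11,13,15): 1⊕0⊕1⊕0⊕0⊕1⊕0⊕1 = 0
s2 (pos 2,3,6,7,10,11,14,15): 1⊕0⊕0⊕0⊕1⊕1⊕0⊕1 = 0
s4 (pos 4,5,6,7,12,13,14,15): 0⊕1⊕0⊕0⊕0⊕0⊕0⊕1 = 0
s8 (pos 8,9,10,11,12,13,14,15): 0⊕0⊕1⊕1⊕0⊕0⊕0⊕1 = 1
Syndrome s8…s1 = 1000 → error at position 8.

1000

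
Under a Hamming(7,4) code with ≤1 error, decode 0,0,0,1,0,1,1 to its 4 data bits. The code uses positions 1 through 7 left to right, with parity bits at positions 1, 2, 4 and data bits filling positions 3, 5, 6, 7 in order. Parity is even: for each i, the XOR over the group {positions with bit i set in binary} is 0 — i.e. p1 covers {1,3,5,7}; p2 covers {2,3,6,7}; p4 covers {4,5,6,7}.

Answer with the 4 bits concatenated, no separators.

s1 (pos 1,3,5,7): 0⊕0⊕0⊕1 = 1
s2 (pos 2,3,6,7): 0⊕0⊕1⊕1 = 0
s4 (pos 4,5,6,7): 1⊕0⊕1⊕1 = 1
Syndrome s4…s1 = 101 → error at position 5.
Flip position 5: 0001011 → 0001111
Read data bits from positions 3,5,6,7: 0111

0111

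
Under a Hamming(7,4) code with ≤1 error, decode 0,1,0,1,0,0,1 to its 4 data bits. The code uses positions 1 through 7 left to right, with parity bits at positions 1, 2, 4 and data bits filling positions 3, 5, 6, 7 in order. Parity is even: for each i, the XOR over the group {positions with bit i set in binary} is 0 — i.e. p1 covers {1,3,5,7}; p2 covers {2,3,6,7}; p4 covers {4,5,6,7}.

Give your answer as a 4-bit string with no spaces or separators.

s1 (pos 1,3,5,7): 0⊕0⊕0⊕1 = 1
s2 (pos 2,3,6,7): 1⊕0⊕0⊕1 = 0
s4 (pos 4,5,6,7): 1⊕0⊕0⊕1 = 0
Syndrome s4…s1 = 001 → error at position 1.
Flip position 1: 0101001 → 1101001
Read data bits from positions 3,5,6,7: 0001

0001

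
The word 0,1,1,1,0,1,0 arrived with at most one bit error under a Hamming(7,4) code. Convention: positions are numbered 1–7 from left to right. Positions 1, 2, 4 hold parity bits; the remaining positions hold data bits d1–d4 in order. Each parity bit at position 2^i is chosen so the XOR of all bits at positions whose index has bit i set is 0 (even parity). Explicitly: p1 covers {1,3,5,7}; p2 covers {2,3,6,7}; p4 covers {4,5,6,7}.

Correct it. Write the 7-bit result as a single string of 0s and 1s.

s1 (pos 1,3,5,7): 0⊕1⊕0⊕0 = 1
s2 (pos 2,3,6,7): 1⊕1⊕1⊕0 = 1
s4 (pos 4,5,6,7): 1⊕0⊕1⊕0 = 0
Syndrome s4…s1 = 011 → error at position 3.
Flip position 3: 0111010 → 0101010

0101010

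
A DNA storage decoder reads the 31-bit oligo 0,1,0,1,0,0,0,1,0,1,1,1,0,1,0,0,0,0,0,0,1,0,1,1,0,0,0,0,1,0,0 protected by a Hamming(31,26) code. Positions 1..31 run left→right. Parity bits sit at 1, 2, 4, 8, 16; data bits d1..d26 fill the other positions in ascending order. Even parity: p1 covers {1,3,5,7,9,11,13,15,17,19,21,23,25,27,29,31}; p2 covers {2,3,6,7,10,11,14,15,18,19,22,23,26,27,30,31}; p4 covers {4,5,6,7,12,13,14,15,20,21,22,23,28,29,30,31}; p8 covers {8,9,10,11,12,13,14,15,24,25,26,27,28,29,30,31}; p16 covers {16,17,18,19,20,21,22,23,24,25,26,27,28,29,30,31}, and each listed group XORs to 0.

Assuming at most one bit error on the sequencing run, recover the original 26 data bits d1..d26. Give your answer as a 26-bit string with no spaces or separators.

s1 (pos 1,3,5,7,9,11,13,15,17,19,21,23,25,27,29,31): 0⊕0⊕0⊕0⊕0⊕1⊕0⊕0⊕0⊕0⊕1⊕1⊕0⊕0⊕1⊕0 = 0
s2 (pos 2,3,6,7,10,11,14,15,18,19,22,23,26,27,30,31): 1⊕0⊕0⊕0⊕1⊕1⊕1⊕0⊕0⊕0⊕0⊕1⊕0⊕0⊕0⊕0 = 1
s4 (pos 4,5,6,7,12,13,14,15,20,21,22,23,28,29,30,31): 1⊕0⊕0⊕0⊕1⊕0⊕1⊕0⊕0⊕1⊕0⊕1⊕0⊕1⊕0⊕0 = 0
s8 (pos 8,9,10,11,12,13,14,15,24,25,26,27,28,29,30,31): 1⊕0⊕1⊕1⊕1⊕0⊕1⊕0⊕1⊕0⊕0⊕0⊕0⊕1⊕0⊕0 = 1
s16 (pos 16,17,18,19,20,21,22,23,24,25,26,27,28,29,30,31): 0⊕0⊕0⊕0⊕0⊕1⊕0⊕1⊕1⊕0⊕0⊕0⊕0⊕1⊕0⊕0 = 0
Syndrome s16…s1 = 01010 → error at position 10.
Flip position 10: 0101000101110100000010110000100 → 0101000100110100000010110000100
Read data bits from positions 3,5,6,7,9,10,11,12,13,14,15,17,18,19,20,21,22,23,24,25,26,27,28,29,30,31: 00000011010000010110000100

00000011010000010110000100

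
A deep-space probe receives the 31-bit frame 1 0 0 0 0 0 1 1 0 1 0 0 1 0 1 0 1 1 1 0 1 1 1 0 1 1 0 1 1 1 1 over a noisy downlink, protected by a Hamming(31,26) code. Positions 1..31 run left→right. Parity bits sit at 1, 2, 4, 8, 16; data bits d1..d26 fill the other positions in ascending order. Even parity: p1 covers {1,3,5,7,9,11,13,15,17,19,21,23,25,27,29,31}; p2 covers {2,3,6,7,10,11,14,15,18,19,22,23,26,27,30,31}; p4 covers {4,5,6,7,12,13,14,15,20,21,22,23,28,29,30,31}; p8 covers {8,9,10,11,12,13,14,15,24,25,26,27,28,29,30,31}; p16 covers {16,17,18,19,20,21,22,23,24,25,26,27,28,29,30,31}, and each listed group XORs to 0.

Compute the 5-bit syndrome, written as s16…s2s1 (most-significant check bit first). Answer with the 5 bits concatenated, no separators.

00001

s1 (pos 1,3,5,7,9,11,13,15,17,19,21,23,25,27,29,31): 1⊕0⊕0⊕1⊕0⊕0⊕1⊕1⊕1⊕1⊕1⊕1⊕1⊕0⊕1⊕1 = 1
s2 (pos 2,3,6,7,10,11,14,15,18,19,22,23,26,27,30,31): 0⊕0⊕0⊕1⊕1⊕0⊕0⊕1⊕1⊕1⊕1⊕1⊕1⊕0⊕1⊕1 = 0
s4 (pos 4,5,6,7,12,13,14,15,20,21,22,23,28,29,30,31): 0⊕0⊕0⊕1⊕0⊕1⊕0⊕1⊕0⊕1⊕1⊕1⊕1⊕1⊕1⊕1 = 0
s8 (pos 8,9,10,11,12,13,14,15,24,25,26,27,28,29,30,31): 1⊕0⊕1⊕0⊕0⊕1⊕0⊕1⊕0⊕1⊕1⊕0⊕1⊕1⊕1⊕1 = 0
s16 (pos 16,17,18,19,20,21,22,23,24,25,26,27,28,29,30,31): 0⊕1⊕1⊕1⊕0⊕1⊕1⊕1⊕0⊕1⊕1⊕0⊕1⊕1⊕1⊕1 = 0
Syndrome s16…s1 = 00001 → error at position 1.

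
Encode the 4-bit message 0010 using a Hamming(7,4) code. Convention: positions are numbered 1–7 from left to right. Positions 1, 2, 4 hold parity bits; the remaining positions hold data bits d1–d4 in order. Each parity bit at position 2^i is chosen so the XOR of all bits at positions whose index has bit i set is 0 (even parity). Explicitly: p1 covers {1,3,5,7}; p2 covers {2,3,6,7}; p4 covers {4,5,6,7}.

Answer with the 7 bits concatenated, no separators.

0101010

Place data at non-parity positions: p1 p2 0 p4 0 1 0
p1 (pos 1,3,5,7): XOR of data positions = 0⊕0⊕0 = 0
p2 (pos 2,3,6,7): XOR of data positions = 0⊕1⊕0 = 1
p4 (pos 4,5,6,7): XOR of data positions = 0⊕1⊕0 = 1
Codeword: 0101010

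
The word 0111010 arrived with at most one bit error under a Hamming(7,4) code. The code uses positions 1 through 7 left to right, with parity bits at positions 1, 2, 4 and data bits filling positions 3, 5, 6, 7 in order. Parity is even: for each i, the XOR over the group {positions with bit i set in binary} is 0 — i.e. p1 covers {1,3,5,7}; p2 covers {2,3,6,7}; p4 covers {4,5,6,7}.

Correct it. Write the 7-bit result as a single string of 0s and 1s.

s1 (pos 1,3,5,7): 0⊕1⊕0⊕0 = 1
s2 (pos 2,3,6,7): 1⊕1⊕1⊕0 = 1
s4 (pos 4,5,6,7): 1⊕0⊕1⊕0 = 0
Syndrome s4…s1 = 011 → error at position 3.
Flip position 3: 0111010 → 0101010

0101010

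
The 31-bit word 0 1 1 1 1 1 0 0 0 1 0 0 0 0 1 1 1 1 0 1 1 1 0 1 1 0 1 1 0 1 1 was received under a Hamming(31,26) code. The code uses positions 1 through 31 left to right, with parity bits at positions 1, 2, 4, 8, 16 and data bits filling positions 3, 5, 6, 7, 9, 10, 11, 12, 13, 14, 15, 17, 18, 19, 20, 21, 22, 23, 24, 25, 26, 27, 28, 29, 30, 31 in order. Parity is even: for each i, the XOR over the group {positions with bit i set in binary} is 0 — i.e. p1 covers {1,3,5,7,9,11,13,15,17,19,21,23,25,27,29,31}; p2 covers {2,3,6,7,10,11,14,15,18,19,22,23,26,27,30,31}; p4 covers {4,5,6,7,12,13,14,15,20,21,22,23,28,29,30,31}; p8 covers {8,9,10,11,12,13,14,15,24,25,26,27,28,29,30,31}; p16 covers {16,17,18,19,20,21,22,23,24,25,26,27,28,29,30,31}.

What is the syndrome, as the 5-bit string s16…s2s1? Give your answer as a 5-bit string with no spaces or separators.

00000

s1 (pos 1,3,5,7,9,11,13,15,17,19,21,23,25,27,29,31): 0⊕1⊕1⊕0⊕0⊕0⊕0⊕1⊕1⊕0⊕1⊕0⊕1⊕1⊕0⊕1 = 0
s2 (pos 2,3,6,7,10,11,14,15,18,19,22,23,26,27,30,31): 1⊕1⊕1⊕0⊕1⊕0⊕0⊕1⊕1⊕0⊕1⊕0⊕0⊕1⊕1⊕1 = 0
s4 (pos 4,5,6,7,12,13,14,15,20,21,22,23,28,29,30,31): 1⊕1⊕1⊕0⊕0⊕0⊕0⊕1⊕1⊕1⊕1⊕0⊕1⊕0⊕1⊕1 = 0
s8 (pos 8,9,10,11,12,13,14,15,24,25,26,27,28,29,30,31): 0⊕0⊕1⊕0⊕0⊕0⊕0⊕1⊕1⊕1⊕0⊕1⊕1⊕0⊕1⊕1 = 0
s16 (pos 16,17,18,19,20,21,22,23,24,25,26,27,28,29,30,31): 1⊕1⊕1⊕0⊕1⊕1⊕1⊕0⊕1⊕1⊕0⊕1⊕1⊕0⊕1⊕1 = 0
Syndrome s16…s1 = 00000 → no error.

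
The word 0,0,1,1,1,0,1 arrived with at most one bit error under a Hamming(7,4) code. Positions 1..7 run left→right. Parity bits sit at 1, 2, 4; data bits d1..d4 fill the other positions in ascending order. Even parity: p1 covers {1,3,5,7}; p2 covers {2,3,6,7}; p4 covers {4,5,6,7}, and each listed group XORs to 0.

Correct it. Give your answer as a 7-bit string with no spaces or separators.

0011001

s1 (pos 1,3,5,7): 0⊕1⊕1⊕1 = 1
s2 (pos 2,3,6,7): 0⊕1⊕0⊕1 = 0
s4 (pos 4,5,6,7): 1⊕1⊕0⊕1 = 1
Syndrome s4…s1 = 101 → error at position 5.
Flip position 5: 0011101 → 0011001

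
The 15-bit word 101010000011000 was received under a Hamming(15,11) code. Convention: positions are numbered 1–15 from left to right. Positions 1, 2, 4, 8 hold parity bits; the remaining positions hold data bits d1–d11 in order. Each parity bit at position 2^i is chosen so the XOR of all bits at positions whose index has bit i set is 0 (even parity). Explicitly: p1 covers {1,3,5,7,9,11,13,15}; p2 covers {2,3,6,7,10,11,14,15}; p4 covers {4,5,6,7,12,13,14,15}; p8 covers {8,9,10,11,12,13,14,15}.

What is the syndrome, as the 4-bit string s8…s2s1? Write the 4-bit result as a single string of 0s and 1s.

0000

s1 (pos 1,3,5,7,9,11,13,15): 1⊕1⊕1⊕0⊕0⊕1⊕0⊕0 = 0
s2 (pos 2,3,6,7,10,11,14,15): 0⊕1⊕0⊕0⊕0⊕1⊕0⊕0 = 0
s4 (pos 4,5,6,7,12,13,14,15): 0⊕1⊕0⊕0⊕1⊕0⊕0⊕0 = 0
s8 (pos 8,9,10,11,12,13,14,15): 0⊕0⊕0⊕1⊕1⊕0⊕0⊕0 = 0
Syndrome s8…s1 = 0000 → no error.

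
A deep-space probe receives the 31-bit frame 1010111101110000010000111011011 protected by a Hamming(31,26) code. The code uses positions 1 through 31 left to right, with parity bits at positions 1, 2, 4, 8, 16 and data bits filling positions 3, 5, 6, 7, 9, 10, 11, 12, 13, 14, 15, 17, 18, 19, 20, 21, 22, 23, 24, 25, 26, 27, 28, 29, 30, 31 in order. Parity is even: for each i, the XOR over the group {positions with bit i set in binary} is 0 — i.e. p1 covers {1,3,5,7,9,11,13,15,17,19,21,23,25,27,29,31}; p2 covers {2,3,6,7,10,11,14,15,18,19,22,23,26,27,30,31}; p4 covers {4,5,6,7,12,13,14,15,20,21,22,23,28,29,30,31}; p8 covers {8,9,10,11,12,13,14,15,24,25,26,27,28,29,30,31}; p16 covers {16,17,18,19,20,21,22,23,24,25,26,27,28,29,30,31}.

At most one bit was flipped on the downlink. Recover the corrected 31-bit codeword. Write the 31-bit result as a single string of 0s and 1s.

0010111101110000010000111011011

s1 (pos 1,3,5,7,9,11,13,15,17,19,21,23,25,27,29,31): 1⊕1⊕1⊕1⊕0⊕1⊕0⊕0⊕0⊕0⊕0⊕1⊕1⊕1⊕0⊕1 = 1
s2 (pos 2,3,6,7,10,11,14,15,18,19,22,23,26,27,30,31): 0⊕1⊕1⊕1⊕1⊕1⊕0⊕0⊕1⊕0⊕0⊕1⊕0⊕1⊕1⊕1 = 0
s4 (pos 4,5,6,7,12,13,14,15,20,21,22,23,28,29,30,31): 0⊕1⊕1⊕1⊕1⊕0⊕0⊕0⊕0⊕0⊕0⊕1⊕1⊕0⊕1⊕1 = 0
s8 (pos 8,9,10,11,12,13,14,15,24,25,26,27,28,29,30,31): 1⊕0⊕1⊕1⊕1⊕0⊕0⊕0⊕1⊕1⊕0⊕1⊕1⊕0⊕1⊕1 = 0
s16 (pos 16,17,18,19,20,21,22,23,24,25,26,27,28,29,30,31): 0⊕0⊕1⊕0⊕0⊕0⊕0⊕1⊕1⊕1⊕0⊕1⊕1⊕0⊕1⊕1 = 0
Syndrome s16…s1 = 00001 → error at position 1.
Flip position 1: 1010111101110000010000111011011 → 0010111101110000010000111011011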